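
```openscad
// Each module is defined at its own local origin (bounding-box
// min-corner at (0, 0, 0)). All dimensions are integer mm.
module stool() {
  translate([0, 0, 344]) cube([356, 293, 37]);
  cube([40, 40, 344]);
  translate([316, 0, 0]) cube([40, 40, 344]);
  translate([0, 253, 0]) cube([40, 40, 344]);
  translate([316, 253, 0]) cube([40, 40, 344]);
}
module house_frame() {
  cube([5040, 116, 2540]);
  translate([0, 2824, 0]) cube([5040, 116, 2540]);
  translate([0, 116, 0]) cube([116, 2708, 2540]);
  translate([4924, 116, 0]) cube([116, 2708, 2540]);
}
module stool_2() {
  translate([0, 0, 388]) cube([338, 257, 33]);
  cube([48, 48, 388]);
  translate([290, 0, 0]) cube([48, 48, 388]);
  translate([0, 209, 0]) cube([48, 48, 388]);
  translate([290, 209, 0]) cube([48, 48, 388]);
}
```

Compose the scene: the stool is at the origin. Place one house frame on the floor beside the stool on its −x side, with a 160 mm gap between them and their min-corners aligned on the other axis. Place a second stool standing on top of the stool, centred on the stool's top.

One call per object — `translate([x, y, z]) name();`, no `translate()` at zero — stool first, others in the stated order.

stool();
translate([-5200, 0, 0]) house_frame();
translate([9, 18, 381]) stool_2();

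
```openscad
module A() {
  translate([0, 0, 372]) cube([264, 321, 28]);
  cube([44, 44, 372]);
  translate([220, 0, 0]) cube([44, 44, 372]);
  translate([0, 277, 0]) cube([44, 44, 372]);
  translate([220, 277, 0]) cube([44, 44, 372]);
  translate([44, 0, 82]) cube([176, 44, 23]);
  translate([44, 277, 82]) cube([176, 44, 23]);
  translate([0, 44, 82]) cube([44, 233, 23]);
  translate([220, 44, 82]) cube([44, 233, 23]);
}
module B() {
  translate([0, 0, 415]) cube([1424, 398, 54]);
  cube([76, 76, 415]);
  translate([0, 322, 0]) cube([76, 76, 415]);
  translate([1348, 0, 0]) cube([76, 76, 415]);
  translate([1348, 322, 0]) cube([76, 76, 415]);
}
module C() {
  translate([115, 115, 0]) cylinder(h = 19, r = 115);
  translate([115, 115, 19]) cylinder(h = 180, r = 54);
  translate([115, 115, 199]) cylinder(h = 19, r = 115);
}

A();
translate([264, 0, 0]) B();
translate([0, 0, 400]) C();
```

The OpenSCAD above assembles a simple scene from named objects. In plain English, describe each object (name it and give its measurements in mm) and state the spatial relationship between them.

A is a four-legged stool. The seat is 264×321 mm, 28 mm thick, top at z = 400 mm. It stands on four square legs, each 44×44 mm in cross-section, from z = 0 to the seat underside, each flush with a corner of the seat. Four stretchers, 44 mm wide and 23 mm tall, connect adjacent legs with their undersides at z = 82 mm, each running between the inner faces of the legs it joins and aligned with the legs' outer faces on the other axis.

B is a long wooden bench with a 1424 mm (x) × 398 mm (y) seat, 54 mm thick, its top surface 469 mm above the floor. Four 76 mm square legs at the seat corners, flush with the edges, run from z = 0 to the seat underside.

C is a spool: two coaxial disc flanges of radius 115 mm and thickness 19 mm, joined by a core cylinder of radius 54 mm and height 180 mm. The lower flange rests on z = 0 and the three cylinders share a vertical axis.

The bench is against the stool's +x side, with their −y faces flush. The spool is on top of the stool.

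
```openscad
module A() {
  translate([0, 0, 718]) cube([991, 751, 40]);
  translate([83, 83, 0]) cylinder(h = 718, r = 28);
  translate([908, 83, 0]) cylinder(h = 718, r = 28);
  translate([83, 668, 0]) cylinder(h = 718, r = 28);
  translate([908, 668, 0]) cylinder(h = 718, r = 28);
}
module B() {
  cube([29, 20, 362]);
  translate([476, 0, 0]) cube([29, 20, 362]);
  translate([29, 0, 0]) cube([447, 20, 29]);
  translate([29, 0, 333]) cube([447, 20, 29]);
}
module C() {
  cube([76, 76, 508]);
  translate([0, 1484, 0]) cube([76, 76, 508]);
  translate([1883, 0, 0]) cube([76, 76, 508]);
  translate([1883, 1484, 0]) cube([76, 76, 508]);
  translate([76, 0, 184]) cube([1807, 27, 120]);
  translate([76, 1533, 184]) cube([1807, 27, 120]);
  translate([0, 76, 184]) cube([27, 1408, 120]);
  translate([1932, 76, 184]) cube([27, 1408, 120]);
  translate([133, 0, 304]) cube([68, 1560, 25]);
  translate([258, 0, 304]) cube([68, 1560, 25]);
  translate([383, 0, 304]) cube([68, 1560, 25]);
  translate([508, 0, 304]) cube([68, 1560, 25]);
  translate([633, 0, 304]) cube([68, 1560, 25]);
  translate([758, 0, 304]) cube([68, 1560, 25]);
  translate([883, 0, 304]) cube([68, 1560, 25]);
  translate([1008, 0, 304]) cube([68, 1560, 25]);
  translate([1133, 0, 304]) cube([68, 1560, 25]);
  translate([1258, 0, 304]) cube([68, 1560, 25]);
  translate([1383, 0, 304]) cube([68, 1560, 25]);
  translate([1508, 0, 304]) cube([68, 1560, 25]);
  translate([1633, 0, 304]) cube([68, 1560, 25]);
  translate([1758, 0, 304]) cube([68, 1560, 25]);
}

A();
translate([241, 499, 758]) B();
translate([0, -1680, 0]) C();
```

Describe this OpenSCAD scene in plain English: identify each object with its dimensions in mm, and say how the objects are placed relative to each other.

A is a table with a 991×751 mm rectangular top, 40 mm thick, top surface at z = 758 mm, supported by four round legs of 56 mm diameter, each leg's bounding box inset 55 mm from the nearest pair of top edges, running from the floor.

B is a picture frame with a 447×304 mm rectangular opening (x by z) and a uniform 29 mm border on every side. Frame depth is 20 mm along y. It is built from two vertical stiles running the full outside height and two horizontal rails spanning the gap between the stiles.

C is a bed frame 1959 mm long (x) by 1560 mm wide (y). Four 76×76 mm corner posts, 508 mm tall, at the corners of the footprint. Four rails of 27 mm thickness and 120 mm height run between adjacent posts with their undersides at z = 184 mm, their outer faces flush with the outside of the frame (the two x-running rails run between the posts' inner faces; the two y-running rails run between the posts' inner faces). 14 slats, each 68 mm wide (x) and 25 mm thick, lie across the top of the two x-running rails, running the full 1560 mm width of the frame in y; the slats are evenly spaced along x between the inner faces of the end posts with equal gaps (rounded down to the nearest mm) at the −x end and between each pair — any rounding remainder accumulates at the +x end.

The picture frame is on top of the table. The bed frame is on the floor beside the table on its −y side.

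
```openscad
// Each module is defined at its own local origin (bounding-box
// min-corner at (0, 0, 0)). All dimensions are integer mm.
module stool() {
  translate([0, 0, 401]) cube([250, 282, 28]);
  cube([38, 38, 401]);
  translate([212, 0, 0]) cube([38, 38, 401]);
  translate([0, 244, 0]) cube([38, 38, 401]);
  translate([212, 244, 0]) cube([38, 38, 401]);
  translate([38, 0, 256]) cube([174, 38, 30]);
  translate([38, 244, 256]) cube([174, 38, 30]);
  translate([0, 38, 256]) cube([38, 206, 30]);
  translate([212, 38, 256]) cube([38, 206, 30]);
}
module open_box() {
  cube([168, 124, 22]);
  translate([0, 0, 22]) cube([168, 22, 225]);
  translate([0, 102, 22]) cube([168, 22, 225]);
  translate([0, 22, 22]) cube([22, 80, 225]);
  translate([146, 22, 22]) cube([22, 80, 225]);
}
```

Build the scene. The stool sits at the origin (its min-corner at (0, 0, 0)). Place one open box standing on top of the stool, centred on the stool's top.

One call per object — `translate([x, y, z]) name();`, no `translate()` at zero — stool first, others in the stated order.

stool();
translate([41, 79, 429]) open_box();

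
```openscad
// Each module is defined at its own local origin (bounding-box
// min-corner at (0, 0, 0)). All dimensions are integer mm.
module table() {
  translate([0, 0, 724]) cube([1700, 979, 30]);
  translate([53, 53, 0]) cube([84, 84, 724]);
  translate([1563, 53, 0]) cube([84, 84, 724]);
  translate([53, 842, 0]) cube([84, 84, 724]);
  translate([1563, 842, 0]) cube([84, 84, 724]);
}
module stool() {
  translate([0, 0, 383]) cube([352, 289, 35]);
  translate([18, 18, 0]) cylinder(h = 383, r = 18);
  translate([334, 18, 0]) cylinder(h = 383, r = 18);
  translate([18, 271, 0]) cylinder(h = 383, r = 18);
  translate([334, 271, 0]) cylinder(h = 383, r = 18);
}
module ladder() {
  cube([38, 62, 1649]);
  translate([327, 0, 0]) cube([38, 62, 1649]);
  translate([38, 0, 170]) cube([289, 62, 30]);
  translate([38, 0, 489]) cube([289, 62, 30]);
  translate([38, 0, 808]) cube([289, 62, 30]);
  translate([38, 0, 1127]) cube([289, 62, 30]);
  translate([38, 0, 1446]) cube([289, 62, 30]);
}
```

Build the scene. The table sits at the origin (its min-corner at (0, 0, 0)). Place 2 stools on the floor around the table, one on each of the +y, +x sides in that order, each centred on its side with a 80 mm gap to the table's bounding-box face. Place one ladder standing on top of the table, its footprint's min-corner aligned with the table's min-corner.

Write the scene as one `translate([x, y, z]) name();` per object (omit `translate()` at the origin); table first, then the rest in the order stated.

table();
translate([674, 1059, 0]) stool();
translate([1780, 345, 0]) stool();
translate([0, 0, 754]) ladder();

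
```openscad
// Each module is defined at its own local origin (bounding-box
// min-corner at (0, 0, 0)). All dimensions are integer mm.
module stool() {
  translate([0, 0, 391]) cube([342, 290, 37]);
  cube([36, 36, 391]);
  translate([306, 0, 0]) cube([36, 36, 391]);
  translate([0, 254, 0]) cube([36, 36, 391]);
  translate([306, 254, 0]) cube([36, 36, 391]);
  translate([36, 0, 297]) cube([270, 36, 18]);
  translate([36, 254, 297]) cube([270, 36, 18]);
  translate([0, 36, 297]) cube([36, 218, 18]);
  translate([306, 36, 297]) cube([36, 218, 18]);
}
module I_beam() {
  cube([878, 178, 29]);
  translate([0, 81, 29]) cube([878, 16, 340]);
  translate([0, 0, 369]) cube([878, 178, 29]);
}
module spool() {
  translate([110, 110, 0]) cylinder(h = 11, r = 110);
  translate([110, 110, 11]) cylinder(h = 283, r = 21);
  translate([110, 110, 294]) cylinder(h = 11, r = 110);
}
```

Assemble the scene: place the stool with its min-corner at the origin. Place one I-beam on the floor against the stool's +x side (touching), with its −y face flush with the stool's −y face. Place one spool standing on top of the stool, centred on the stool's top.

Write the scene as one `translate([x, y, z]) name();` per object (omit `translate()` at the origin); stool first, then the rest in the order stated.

stool();
translate([342, 0, 0]) I_beam();
translate([61, 35, 428]) spool();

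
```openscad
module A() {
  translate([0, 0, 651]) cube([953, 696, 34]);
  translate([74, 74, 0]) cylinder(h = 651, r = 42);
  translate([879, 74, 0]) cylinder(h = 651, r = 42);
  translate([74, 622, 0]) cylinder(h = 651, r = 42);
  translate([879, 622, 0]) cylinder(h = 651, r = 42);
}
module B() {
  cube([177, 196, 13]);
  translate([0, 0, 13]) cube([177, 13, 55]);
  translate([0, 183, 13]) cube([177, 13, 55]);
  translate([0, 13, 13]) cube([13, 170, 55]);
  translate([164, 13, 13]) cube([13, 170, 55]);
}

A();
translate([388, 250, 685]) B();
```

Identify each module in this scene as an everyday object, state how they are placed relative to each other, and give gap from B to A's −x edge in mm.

A is a table. B is an open box. The open box is on top of the table, centred. The gap from the open box to the table's −x edge is 388 mm.

The open box's min-x is at 388; the table's min-x is 0; gap = 388 mm.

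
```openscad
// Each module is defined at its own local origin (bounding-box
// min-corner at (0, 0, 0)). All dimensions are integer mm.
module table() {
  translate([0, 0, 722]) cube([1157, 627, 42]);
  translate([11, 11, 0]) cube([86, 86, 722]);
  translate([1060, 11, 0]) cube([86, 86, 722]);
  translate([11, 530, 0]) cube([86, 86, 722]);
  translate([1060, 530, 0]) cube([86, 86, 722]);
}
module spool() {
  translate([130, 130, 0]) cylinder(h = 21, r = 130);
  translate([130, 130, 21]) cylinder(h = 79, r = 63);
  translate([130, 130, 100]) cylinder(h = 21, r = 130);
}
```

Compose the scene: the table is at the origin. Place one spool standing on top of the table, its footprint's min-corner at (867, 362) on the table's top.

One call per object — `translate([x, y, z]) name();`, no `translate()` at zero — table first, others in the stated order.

table();
translate([867, 362, 764]) spool();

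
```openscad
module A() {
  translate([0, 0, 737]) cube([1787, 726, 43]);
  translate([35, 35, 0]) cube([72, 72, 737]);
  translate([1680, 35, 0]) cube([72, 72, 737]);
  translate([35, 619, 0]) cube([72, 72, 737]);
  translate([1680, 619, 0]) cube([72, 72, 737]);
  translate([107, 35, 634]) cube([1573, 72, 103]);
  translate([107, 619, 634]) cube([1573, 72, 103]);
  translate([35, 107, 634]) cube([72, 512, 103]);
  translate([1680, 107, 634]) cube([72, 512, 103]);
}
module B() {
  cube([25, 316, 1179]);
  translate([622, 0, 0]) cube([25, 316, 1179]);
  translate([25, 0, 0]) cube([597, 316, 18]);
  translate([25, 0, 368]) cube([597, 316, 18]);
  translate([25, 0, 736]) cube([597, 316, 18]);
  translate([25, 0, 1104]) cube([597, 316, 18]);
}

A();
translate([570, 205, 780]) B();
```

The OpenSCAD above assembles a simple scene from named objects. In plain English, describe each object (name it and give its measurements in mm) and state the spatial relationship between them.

A is a rectangular dining table. The top is 1787×726×43 mm with its upper surface at z = 780 mm. It stands on four 72×72 mm square legs, each inset 35 mm from the nearest pair of top edges, running from the floor to the underside of the top. Four apron rails, 72 mm thick and 103 mm tall, run between adjacent legs with their top edges flush with the underside of the top and their outer faces flush with the legs' outer faces.

B is a bookshelf 647 mm wide overall, 316 mm deep and 1179 mm tall. The two sides are 25 mm thick vertical panels. 4 horizontal shelves of 18 mm thickness span between the inner faces of the sides; the lowest shelf sits on the floor and shelves are stacked with a clear vertical gap of 350 mm between each pair.

The bookshelf is on top of the table, centred.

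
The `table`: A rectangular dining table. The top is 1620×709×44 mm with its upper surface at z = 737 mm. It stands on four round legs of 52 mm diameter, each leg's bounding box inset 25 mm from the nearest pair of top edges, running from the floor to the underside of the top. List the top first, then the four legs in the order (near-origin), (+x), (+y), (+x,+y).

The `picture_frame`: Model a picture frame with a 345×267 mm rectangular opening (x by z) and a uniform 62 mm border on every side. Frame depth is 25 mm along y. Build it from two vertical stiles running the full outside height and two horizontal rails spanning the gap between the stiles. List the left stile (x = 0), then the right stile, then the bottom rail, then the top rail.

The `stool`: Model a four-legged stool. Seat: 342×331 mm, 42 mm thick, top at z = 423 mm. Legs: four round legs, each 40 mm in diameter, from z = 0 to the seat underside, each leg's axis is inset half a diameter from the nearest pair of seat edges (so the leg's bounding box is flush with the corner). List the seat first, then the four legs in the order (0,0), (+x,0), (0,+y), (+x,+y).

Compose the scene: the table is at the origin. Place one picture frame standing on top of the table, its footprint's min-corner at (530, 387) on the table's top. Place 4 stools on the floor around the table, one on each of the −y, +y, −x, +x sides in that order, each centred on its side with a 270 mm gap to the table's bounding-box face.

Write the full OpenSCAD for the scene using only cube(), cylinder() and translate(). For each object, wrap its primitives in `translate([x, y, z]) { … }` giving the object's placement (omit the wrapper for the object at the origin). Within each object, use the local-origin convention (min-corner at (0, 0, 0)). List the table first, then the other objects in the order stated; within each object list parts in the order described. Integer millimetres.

translate([0, 0, 693]) cube([1620, 709, 44]);
translate([51, 51, 0]) cylinder(h = 693, r = 26);
translate([1569, 51, 0]) cylinder(h = 693, r = 26);
translate([51, 658, 0]) cylinder(h = 693, r = 26);
translate([1569, 658, 0]) cylinder(h = 693, r = 26);
translate([530, 387, 737]) {
  cube([62, 25, 391]);
  translate([407, 0, 0]) cube([62, 25, 391]);
  translate([62, 0, 0]) cube([345, 25, 62]);
  translate([62, 0, 329]) cube([345, 25, 62]);
}
translate([639, -601, 0]) {
  translate([0, 0, 381]) cube([342, 331, 42]);
  translate([20, 20, 0]) cylinder(h = 381, r = 20);
  translate([322, 20, 0]) cylinder(h = 381, r = 20);
  translate([20, 311, 0]) cylinder(h = 381, r = 20);
  translate([322, 311, 0]) cylinder(h = 381, r = 20);
}
translate([639, 979, 0]) {
  translate([0, 0, 381]) cube([342, 331, 42]);
  translate([20, 20, 0]) cylinder(h = 381, r = 20);
  translate([322, 20, 0]) cylinder(h = 381, r = 20);
  translate([20, 311, 0]) cylinder(h = 381, r = 20);
  translate([322, 311, 0]) cylinder(h = 381, r = 20);
}
translate([-612, 189, 0]) {
  translate([0, 0, 381]) cube([342, 331, 42]);
  translate([20, 20, 0]) cylinder(h = 381, r = 20);
  translate([322, 20, 0]) cylinder(h = 381, r = 20);
  translate([20, 311, 0]) cylinder(h = 381, r = 20);
  translate([322, 311, 0]) cylinder(h = 381, r = 20);
}
translate([1890, 189, 0]) {
  translate([0, 0, 381]) cube([342, 331, 42]);
  translate([20, 20, 0]) cylinder(h = 381, r = 20);
  translate([322, 20, 0]) cylinder(h = 381, r = 20);
  translate([20, 311, 0]) cylinder(h = 381, r = 20);
  translate([322, 311, 0]) cylinder(h = 381, r = 20);
}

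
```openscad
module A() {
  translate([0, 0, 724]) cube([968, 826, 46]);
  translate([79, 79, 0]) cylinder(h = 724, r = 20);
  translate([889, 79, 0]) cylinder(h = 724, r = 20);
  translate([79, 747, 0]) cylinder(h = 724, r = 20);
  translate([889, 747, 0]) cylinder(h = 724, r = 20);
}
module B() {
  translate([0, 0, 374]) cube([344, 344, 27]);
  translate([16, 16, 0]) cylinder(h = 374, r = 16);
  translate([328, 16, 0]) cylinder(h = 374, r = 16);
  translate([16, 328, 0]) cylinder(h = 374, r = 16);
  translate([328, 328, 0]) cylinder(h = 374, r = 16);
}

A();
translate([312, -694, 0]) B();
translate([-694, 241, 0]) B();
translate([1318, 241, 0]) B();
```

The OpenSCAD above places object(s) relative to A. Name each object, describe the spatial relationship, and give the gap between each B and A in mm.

A is a table. B is a stool. Three stools sit around the table at the −y, −x, +x sides. The gap between each stool and the table is 350 mm.

Each stool's nearest face is 350 mm from the table's bounding box.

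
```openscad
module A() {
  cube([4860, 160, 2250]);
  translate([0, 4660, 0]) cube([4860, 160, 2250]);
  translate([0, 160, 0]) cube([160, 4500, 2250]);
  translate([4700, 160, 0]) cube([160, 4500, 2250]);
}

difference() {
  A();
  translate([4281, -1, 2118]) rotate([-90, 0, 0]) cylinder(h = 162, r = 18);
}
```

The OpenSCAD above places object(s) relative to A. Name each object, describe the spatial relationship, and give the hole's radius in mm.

A is a house frame. The house frame has a circular hole through its front wall. The hole's radius is 18 mm.

The subtracted cylinder has r = 18 mm.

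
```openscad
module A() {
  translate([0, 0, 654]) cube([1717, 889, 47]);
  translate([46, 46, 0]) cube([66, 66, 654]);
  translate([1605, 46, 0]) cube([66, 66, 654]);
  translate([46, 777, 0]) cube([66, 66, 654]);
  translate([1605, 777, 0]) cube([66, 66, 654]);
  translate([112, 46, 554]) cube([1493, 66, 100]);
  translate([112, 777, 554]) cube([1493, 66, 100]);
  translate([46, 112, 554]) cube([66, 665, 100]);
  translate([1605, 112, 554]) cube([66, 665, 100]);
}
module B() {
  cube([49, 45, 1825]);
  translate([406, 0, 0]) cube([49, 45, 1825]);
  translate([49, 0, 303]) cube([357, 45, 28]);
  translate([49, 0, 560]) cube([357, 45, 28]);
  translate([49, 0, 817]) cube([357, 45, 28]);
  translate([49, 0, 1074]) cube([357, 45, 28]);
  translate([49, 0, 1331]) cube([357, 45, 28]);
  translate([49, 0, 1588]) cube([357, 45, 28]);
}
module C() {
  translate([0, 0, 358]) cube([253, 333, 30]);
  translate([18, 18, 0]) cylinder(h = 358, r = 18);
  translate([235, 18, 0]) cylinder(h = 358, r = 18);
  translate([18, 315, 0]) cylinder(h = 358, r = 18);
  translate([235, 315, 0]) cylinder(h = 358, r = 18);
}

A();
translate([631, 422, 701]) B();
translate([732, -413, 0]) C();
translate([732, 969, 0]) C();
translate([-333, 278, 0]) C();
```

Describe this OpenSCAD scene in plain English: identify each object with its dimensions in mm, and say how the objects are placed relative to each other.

A is a table: top 1717 mm (x) × 889 mm (y), 47 mm thick, upper face at z = 701 mm, on four 66×66 mm square legs, each inset 46 mm from the nearest pair of top edges, running from z = 0 to the bottom of the top. Four apron rails, 66 mm thick and 100 mm tall, run between adjacent legs with their top edges flush with the underside of the top and their outer faces flush with the legs' outer faces.

B is a wooden ladder with two side rails of 49×45 mm section and 1825 mm height, set 455 mm apart overall. Between them run 6 rectangular rungs (45 mm deep, 28 mm thick), front faces flush with the rails' −y face. The bottom of the first rung is 303 mm above the floor and each subsequent rung is 257 mm higher than the one below.

C is a four-legged stool. The seat is 253×333 mm, 30 mm thick, top at z = 388 mm. It stands on four round legs, each 36 mm in diameter, from z = 0 to the seat underside, each leg's axis is inset half a diameter from the nearest pair of seat edges (so the leg's bounding box is flush with the corner).

The ladder is on top of the table, centred. Three stools sit around the table at the −y, +y, −x sides.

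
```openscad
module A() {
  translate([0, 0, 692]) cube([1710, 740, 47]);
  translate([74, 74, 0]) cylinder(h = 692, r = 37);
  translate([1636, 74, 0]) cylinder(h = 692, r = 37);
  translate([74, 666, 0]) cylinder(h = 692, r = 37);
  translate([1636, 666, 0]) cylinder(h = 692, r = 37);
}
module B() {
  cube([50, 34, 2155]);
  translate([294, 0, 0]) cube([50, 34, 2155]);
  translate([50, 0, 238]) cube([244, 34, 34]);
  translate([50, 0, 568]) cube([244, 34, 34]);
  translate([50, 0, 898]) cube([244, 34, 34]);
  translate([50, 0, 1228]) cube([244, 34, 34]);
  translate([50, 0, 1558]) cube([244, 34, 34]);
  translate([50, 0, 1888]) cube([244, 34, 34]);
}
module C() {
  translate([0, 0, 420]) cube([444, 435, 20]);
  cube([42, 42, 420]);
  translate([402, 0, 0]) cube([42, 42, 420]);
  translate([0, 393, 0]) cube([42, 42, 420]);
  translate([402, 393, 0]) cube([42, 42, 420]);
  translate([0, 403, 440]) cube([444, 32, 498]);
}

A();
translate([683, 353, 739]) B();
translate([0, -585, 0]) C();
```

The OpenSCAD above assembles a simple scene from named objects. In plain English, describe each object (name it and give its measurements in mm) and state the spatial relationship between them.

A is a rectangular dining table. The top is 1710×740×47 mm with its upper surface at z = 739 mm. It stands on four round legs of 74 mm diameter, each leg's bounding box inset 37 mm from the nearest pair of top edges, running from the floor to the underside of the top.

B is a straight ladder. Two 50×34 mm vertical rails, 2155 mm tall, stand 344 mm apart (outside-to-outside) with their front faces coplanar on the −y side. 6 rungs, each 34 mm deep and 34 mm tall, span between the inner faces of the rails, front faces flush with the rails. The lowest rung's underside is at z = 238 mm and rungs are spaced 330 mm apart (underside to underside).

C is a chair. The seat is a 444×435×20 mm slab with its top at z = 440 mm, on four 42×42 mm corner legs (flush with the seat edges, standing on z = 0). A flat backrest 32 mm thick, 498 mm tall, spans the full seat width and rises from the seat top along its +y edge, rear face flush with the rear of the seat.

The ladder is on top of the table, centred. The chair is on the floor beside the table on its −y side.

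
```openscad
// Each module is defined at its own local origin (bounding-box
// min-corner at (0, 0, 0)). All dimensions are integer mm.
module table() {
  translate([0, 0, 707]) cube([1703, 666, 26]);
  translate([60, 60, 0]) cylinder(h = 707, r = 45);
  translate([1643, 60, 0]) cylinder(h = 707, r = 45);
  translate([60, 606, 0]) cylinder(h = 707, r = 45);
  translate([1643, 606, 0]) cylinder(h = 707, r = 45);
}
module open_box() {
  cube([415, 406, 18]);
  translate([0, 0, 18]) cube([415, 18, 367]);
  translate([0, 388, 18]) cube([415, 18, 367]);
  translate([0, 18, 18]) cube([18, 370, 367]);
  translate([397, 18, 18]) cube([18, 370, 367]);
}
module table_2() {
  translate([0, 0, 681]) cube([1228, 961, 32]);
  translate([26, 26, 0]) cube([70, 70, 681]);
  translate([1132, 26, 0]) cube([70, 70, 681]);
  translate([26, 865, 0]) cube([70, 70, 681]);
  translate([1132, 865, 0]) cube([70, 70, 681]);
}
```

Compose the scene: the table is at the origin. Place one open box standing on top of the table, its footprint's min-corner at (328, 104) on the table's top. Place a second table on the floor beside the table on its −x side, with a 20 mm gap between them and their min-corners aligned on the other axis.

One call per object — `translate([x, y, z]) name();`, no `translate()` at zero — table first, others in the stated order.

table();
translate([328, 104, 733]) open_box();
translate([-1248, 0, 0]) table_2();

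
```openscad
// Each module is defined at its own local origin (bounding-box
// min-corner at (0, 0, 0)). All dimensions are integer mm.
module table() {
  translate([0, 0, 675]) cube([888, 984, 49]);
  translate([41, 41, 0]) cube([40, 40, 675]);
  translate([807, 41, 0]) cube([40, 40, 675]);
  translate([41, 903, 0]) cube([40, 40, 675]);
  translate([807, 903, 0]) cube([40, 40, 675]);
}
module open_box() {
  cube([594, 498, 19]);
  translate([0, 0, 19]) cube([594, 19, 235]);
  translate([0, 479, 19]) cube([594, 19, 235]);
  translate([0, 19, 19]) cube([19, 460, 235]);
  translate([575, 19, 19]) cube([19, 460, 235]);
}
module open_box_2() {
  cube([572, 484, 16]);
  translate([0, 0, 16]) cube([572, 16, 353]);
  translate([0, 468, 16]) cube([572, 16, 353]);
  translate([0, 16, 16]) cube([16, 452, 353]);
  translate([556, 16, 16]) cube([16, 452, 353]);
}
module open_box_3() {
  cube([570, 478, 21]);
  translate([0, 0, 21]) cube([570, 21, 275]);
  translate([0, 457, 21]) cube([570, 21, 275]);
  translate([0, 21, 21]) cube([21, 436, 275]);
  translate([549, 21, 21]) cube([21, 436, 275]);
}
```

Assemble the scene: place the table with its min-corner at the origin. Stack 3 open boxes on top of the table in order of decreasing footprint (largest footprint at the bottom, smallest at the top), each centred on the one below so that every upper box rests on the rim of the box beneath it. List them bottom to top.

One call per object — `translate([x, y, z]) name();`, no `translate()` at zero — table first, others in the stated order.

table();
translate([147, 243, 724]) open_box();
translate([158, 250, 978]) open_box_2();
translate([159, 253, 1347]) open_box_3();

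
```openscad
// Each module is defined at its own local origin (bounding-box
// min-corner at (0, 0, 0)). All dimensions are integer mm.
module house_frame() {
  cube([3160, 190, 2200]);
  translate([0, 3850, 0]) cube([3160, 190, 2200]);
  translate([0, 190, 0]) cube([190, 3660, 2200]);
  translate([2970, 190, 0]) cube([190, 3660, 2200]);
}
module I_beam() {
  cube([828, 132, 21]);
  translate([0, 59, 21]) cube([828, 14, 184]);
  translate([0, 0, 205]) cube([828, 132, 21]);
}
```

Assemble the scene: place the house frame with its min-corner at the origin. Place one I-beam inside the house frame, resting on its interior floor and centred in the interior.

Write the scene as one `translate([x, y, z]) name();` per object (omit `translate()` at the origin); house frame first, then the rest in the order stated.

house_frame();
translate([1166, 1954, 0]) I_beam();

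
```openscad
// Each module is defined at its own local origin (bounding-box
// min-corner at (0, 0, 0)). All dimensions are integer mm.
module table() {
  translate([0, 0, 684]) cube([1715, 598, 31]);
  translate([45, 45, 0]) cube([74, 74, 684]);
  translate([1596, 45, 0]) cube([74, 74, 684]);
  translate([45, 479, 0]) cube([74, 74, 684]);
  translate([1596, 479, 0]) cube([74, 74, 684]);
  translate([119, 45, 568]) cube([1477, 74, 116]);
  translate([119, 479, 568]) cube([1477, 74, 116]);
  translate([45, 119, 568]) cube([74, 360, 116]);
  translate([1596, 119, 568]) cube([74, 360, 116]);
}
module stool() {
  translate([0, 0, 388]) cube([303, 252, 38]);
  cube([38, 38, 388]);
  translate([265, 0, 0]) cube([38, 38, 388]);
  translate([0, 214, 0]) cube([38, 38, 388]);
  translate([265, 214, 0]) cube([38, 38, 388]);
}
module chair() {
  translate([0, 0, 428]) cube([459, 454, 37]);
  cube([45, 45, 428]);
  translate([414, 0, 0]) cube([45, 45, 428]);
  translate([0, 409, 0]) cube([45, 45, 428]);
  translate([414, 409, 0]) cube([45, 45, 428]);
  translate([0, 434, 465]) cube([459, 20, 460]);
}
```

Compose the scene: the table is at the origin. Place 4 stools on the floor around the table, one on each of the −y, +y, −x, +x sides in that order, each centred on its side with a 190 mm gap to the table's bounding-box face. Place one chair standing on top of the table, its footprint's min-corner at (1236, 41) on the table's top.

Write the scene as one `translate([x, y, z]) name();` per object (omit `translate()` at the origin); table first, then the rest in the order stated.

table();
translate([706, -442, 0]) stool();
translate([706, 788, 0]) stool();
translate([-493, 173, 0]) stool();
translate([1905, 173, 0]) stool();
translate([1236, 41, 715]) chair();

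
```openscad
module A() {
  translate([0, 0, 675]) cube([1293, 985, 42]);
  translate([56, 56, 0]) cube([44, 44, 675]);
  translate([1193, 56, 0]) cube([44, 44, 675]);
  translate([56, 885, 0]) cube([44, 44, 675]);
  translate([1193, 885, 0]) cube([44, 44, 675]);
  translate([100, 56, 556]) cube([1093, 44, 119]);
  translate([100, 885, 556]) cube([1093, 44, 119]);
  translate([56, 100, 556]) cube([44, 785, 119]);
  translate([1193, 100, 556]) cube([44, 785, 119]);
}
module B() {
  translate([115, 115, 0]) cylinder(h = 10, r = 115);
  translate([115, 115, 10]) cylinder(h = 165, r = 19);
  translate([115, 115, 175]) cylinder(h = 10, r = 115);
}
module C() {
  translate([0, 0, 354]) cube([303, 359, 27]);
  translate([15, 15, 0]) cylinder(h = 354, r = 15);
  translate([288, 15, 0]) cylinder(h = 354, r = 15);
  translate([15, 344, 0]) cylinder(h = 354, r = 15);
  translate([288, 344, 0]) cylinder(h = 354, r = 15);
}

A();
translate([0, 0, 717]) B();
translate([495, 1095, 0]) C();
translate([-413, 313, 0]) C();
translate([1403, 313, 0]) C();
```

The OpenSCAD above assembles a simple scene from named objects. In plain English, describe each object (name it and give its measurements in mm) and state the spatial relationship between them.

A is a table with a 1293×985 mm rectangular top, 42 mm thick, top surface at z = 717 mm, supported by four 44×44 mm square legs, each inset 56 mm from the nearest pair of top edges, running from the floor. Four apron rails, 44 mm thick and 119 mm tall, run between adjacent legs with their top edges flush with the underside of the top and their outer faces flush with the legs' outer faces.

B is a spool: two coaxial disc flanges of radius 115 mm and thickness 10 mm, joined by a core cylinder of radius 19 mm and height 165 mm. The lower flange rests on z = 0 and the three cylinders share a vertical axis.

C is a four-legged stool. The seat is 303×359 mm, 27 mm thick, top at z = 381 mm. It stands on four round legs, each 30 mm in diameter, from z = 0 to the seat underside, each leg's axis is inset half a diameter from the nearest pair of seat edges (so the leg's bounding box is flush with the corner).

The spool is on top of the table. Three stools sit around the table at the +y, −x, +x sides.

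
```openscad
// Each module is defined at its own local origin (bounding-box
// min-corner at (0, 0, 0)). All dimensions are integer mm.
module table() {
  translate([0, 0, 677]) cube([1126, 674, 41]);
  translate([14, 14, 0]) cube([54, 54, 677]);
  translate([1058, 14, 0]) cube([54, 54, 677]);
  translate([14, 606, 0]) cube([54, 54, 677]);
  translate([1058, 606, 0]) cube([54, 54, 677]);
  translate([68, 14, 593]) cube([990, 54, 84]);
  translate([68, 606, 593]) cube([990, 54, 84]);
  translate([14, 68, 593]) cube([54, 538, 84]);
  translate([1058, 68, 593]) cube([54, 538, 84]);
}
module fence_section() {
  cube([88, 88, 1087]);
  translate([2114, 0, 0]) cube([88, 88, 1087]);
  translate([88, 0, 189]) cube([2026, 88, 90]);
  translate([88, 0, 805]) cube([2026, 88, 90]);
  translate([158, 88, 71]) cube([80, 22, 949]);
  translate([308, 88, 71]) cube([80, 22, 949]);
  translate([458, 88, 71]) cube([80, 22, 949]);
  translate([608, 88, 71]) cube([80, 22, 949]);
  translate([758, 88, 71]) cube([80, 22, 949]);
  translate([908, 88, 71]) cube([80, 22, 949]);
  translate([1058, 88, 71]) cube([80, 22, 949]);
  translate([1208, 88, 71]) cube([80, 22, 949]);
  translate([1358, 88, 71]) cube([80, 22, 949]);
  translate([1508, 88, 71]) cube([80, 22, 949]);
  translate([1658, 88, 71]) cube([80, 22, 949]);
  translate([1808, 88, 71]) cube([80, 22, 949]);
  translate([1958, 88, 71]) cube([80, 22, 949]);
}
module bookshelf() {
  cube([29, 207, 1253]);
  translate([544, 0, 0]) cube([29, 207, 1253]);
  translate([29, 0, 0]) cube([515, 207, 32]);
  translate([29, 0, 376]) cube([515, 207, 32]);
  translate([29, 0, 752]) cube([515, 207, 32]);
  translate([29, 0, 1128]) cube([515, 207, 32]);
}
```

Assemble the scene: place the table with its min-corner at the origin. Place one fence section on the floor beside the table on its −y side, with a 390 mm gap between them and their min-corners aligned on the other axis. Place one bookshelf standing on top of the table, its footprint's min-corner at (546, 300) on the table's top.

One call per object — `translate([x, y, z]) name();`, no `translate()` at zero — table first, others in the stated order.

table();
translate([0, -500, 0]) fence_section();
translate([546, 300, 718]) bookshelf();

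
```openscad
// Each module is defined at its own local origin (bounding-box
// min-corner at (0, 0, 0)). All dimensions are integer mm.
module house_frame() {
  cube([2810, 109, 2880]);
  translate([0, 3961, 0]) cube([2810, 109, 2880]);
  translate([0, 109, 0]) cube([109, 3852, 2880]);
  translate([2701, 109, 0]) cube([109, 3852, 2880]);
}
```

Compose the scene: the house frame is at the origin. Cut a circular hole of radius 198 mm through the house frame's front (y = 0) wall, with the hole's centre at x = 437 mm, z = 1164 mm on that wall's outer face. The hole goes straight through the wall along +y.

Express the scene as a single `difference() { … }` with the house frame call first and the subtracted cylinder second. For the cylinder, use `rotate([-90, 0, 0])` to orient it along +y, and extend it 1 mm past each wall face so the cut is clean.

difference() {
  house_frame();
  translate([437, -1, 1164]) rotate([-90, 0, 0]) cylinder(h = 111, r = 198);
}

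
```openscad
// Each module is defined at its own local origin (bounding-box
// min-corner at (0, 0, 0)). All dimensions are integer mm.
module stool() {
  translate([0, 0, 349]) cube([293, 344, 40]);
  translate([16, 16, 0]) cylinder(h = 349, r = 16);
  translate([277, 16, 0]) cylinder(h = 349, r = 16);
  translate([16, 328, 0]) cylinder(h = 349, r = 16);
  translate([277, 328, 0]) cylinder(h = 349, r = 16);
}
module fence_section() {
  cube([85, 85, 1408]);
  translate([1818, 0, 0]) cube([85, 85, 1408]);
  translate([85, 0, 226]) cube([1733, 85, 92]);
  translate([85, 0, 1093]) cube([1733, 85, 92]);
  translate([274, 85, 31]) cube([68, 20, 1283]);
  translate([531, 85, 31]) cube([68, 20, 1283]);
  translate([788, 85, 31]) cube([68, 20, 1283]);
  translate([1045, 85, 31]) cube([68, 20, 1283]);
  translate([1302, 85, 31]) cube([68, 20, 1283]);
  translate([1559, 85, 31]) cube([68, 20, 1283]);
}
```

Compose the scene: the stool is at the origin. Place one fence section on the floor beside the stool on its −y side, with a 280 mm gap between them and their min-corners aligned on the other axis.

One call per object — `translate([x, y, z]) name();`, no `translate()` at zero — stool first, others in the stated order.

stool();
translate([0, -385, 0]) fence_section();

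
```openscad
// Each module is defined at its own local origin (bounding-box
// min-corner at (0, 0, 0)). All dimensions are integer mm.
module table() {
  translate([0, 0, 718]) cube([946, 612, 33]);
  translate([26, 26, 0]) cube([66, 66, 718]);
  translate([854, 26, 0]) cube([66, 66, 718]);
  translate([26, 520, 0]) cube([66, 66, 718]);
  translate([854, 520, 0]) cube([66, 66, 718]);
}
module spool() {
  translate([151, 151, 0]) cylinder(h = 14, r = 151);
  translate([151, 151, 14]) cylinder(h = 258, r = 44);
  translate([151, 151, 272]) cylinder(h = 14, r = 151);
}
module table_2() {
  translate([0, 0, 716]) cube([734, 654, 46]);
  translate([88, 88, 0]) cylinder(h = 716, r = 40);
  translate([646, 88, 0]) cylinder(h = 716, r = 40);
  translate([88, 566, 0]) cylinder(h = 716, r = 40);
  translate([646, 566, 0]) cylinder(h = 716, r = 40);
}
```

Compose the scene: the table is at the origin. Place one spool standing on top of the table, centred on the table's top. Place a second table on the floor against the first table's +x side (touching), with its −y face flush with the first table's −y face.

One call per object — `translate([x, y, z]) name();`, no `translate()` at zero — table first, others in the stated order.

table();
translate([322, 155, 751]) spool();
translate([946, 0, 0]) table_2();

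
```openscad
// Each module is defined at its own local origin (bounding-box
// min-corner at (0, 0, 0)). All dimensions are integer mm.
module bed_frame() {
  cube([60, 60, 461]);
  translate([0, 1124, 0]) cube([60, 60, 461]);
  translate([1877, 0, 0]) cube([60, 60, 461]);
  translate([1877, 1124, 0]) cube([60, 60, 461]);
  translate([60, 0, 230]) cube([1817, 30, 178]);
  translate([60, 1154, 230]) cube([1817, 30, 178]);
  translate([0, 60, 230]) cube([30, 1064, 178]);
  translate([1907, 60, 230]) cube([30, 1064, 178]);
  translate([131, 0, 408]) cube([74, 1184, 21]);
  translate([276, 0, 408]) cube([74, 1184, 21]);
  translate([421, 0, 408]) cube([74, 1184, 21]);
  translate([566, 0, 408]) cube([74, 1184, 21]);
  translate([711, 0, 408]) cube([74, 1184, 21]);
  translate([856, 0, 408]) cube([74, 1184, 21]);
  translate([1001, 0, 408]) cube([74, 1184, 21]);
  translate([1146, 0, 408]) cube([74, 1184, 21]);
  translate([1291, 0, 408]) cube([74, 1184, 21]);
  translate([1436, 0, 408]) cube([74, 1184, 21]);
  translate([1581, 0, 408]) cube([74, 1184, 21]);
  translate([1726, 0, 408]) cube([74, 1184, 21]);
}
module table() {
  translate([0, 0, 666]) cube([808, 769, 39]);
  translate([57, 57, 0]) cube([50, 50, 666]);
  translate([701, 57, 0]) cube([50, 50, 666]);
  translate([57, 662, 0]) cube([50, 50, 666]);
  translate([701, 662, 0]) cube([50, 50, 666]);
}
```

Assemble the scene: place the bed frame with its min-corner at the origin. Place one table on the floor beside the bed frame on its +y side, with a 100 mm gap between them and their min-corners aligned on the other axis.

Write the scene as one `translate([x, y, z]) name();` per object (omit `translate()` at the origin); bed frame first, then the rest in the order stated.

bed_frame();
translate([0, 1284, 0]) table();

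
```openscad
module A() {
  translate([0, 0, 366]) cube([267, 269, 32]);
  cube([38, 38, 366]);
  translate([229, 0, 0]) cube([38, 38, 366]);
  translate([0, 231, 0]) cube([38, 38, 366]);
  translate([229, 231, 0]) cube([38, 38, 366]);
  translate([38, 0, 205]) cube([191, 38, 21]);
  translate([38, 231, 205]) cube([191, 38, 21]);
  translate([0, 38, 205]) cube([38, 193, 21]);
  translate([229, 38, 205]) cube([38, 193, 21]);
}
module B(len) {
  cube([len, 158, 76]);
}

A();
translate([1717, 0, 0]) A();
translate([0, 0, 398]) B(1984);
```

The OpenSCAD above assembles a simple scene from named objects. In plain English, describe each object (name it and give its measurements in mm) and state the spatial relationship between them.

A is a simple wooden stool: a rectangular seat 267 mm (x) by 269 mm (y), 32 mm thick, top face at z = 398 mm, on four square legs, each 38×38 mm in cross-section. The legs rest on z = 0, each flush with a corner of the seat. Four stretchers, 38 mm wide and 21 mm tall, connect adjacent legs with their undersides at z = 205 mm, each running between the inner faces of the legs it joins and aligned with the legs' outer faces on the other axis.

B is a rectangular beam 1984 mm long (x), 158 mm deep (y), 76 mm thick (z).

The beam spans the tops of two stools placed 1450 mm apart, resting at z = 398 mm.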